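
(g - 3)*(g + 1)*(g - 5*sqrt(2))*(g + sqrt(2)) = g^4 - 4*sqrt(2)*g^3 - 2*g^3 - 13*g^2 + 8*sqrt(2)*g^2 + 12*sqrt(2)*g + 20*g + 30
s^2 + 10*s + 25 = (s + 5)^2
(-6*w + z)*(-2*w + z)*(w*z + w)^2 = 12*w^4*z^2 + 24*w^4*z + 12*w^4 - 8*w^3*z^3 - 16*w^3*z^2 - 8*w^3*z + w^2*z^4 + 2*w^2*z^3 + w^2*z^2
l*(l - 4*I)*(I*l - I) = I*l^3 + 4*l^2 - I*l^2 - 4*l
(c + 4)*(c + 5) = c^2 + 9*c + 20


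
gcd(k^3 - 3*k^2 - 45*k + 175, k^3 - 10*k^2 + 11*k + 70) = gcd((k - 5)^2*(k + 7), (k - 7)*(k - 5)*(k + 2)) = k - 5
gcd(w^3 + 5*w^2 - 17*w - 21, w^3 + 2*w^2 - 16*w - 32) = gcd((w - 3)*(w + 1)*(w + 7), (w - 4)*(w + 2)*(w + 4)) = 1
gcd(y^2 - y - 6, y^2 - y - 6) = y^2 - y - 6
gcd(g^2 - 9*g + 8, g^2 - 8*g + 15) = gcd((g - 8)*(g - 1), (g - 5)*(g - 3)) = 1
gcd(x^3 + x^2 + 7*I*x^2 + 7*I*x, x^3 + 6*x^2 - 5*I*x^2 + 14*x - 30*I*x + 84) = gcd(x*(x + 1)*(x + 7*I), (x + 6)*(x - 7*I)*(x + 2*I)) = 1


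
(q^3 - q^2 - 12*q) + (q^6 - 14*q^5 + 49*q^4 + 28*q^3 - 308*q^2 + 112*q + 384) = q^6 - 14*q^5 + 49*q^4 + 29*q^3 - 309*q^2 + 100*q + 384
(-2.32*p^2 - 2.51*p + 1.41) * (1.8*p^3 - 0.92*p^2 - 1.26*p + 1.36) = -4.176*p^5 - 2.3836*p^4 + 7.7704*p^3 - 1.2898*p^2 - 5.1902*p + 1.9176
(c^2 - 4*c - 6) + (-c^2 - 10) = -4*c - 16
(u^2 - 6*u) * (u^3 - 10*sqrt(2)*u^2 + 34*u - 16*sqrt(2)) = u^5 - 10*sqrt(2)*u^4 - 6*u^4 + 34*u^3 + 60*sqrt(2)*u^3 - 204*u^2 - 16*sqrt(2)*u^2 + 96*sqrt(2)*u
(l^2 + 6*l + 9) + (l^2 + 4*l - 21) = 2*l^2 + 10*l - 12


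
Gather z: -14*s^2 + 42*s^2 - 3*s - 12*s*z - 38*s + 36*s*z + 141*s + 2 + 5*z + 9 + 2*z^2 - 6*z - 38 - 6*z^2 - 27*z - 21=28*s^2 + 100*s - 4*z^2 + z*(24*s - 28) - 48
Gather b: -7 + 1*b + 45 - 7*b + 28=66 - 6*b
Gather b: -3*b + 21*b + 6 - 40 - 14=18*b - 48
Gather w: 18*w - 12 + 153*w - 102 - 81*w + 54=90*w - 60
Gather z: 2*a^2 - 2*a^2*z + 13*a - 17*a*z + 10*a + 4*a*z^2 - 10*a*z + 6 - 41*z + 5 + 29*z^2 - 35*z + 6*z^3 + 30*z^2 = 2*a^2 + 23*a + 6*z^3 + z^2*(4*a + 59) + z*(-2*a^2 - 27*a - 76) + 11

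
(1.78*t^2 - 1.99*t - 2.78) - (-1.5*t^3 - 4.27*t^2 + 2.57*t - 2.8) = 1.5*t^3 + 6.05*t^2 - 4.56*t + 0.02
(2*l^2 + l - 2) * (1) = 2*l^2 + l - 2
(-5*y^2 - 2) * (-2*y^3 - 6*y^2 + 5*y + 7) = 10*y^5 + 30*y^4 - 21*y^3 - 23*y^2 - 10*y - 14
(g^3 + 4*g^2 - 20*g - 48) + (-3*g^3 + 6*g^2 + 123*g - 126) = -2*g^3 + 10*g^2 + 103*g - 174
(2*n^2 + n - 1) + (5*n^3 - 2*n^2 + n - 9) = 5*n^3 + 2*n - 10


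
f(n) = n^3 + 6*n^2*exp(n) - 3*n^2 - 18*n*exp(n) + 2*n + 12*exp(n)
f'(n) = 6*n^2*exp(n) + 3*n^2 - 6*n*exp(n) - 6*n - 6*exp(n) + 2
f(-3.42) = -77.23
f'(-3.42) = 60.38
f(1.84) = -5.32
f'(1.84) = 21.73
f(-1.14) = 5.23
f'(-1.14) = 15.50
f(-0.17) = 12.42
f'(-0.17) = -0.95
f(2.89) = 186.46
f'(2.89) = 491.44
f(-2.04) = -15.47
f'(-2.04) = 30.78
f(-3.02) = -55.04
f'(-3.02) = 50.74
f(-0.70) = 10.46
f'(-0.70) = 8.24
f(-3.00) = -54.03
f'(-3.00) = 50.29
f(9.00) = 2723140.20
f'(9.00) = 3452104.75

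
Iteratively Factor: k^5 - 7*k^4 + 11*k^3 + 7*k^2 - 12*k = (k + 1)*(k^4 - 8*k^3 + 19*k^2 - 12*k) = k*(k + 1)*(k^3 - 8*k^2 + 19*k - 12) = k*(k - 1)*(k + 1)*(k^2 - 7*k + 12) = k*(k - 3)*(k - 1)*(k + 1)*(k - 4)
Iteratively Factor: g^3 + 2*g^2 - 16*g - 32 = (g + 2)*(g^2 - 16) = (g + 2)*(g + 4)*(g - 4)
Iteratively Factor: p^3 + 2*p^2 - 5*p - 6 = (p + 3)*(p^2 - p - 2) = (p + 1)*(p + 3)*(p - 2)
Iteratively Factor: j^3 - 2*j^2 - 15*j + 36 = (j - 3)*(j^2 + j - 12) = (j - 3)*(j + 4)*(j - 3)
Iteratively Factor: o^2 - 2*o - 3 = (o + 1)*(o - 3)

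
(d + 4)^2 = d^2 + 8*d + 16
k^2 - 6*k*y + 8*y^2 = (k - 4*y)*(k - 2*y)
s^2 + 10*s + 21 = (s + 3)*(s + 7)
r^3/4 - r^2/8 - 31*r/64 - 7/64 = (r/4 + 1/4)*(r - 7/4)*(r + 1/4)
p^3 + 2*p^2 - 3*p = p*(p - 1)*(p + 3)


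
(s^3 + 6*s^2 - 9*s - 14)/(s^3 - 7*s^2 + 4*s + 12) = (s + 7)/(s - 6)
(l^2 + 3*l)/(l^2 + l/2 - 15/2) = 2*l/(2*l - 5)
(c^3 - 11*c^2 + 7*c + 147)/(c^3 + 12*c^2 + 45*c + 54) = (c^2 - 14*c + 49)/(c^2 + 9*c + 18)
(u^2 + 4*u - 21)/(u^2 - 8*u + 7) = (u^2 + 4*u - 21)/(u^2 - 8*u + 7)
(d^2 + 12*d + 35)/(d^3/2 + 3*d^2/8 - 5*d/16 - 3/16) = 16*(d^2 + 12*d + 35)/(8*d^3 + 6*d^2 - 5*d - 3)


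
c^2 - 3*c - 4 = (c - 4)*(c + 1)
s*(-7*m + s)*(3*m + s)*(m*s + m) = -21*m^3*s^2 - 21*m^3*s - 4*m^2*s^3 - 4*m^2*s^2 + m*s^4 + m*s^3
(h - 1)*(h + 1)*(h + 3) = h^3 + 3*h^2 - h - 3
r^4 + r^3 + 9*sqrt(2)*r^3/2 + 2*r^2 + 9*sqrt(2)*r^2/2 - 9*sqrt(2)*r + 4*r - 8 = (r - 1)*(r + 2)*(r + sqrt(2)/2)*(r + 4*sqrt(2))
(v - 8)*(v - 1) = v^2 - 9*v + 8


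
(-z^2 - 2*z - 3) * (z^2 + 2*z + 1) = -z^4 - 4*z^3 - 8*z^2 - 8*z - 3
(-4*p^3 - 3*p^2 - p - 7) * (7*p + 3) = -28*p^4 - 33*p^3 - 16*p^2 - 52*p - 21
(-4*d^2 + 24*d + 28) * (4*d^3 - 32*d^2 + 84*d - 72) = -16*d^5 + 224*d^4 - 992*d^3 + 1408*d^2 + 624*d - 2016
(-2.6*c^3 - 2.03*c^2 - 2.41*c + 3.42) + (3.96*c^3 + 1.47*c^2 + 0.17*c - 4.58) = 1.36*c^3 - 0.56*c^2 - 2.24*c - 1.16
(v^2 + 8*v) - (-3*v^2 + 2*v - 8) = 4*v^2 + 6*v + 8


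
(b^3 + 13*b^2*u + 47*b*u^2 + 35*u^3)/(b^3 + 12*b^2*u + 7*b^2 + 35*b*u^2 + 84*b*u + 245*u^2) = (b + u)/(b + 7)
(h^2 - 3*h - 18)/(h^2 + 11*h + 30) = (h^2 - 3*h - 18)/(h^2 + 11*h + 30)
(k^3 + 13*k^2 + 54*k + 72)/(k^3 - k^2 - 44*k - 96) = (k + 6)/(k - 8)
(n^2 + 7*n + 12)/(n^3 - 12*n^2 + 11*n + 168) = (n + 4)/(n^2 - 15*n + 56)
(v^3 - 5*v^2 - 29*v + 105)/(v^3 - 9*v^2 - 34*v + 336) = (v^2 + 2*v - 15)/(v^2 - 2*v - 48)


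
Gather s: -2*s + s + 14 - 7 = 7 - s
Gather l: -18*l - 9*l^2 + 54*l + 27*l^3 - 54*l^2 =27*l^3 - 63*l^2 + 36*l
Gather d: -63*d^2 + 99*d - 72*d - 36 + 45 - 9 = -63*d^2 + 27*d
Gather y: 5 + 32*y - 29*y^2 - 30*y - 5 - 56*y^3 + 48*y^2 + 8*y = -56*y^3 + 19*y^2 + 10*y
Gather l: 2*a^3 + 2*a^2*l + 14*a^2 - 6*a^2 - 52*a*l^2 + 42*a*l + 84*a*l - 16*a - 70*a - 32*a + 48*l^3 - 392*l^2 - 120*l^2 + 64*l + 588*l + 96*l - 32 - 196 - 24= 2*a^3 + 8*a^2 - 118*a + 48*l^3 + l^2*(-52*a - 512) + l*(2*a^2 + 126*a + 748) - 252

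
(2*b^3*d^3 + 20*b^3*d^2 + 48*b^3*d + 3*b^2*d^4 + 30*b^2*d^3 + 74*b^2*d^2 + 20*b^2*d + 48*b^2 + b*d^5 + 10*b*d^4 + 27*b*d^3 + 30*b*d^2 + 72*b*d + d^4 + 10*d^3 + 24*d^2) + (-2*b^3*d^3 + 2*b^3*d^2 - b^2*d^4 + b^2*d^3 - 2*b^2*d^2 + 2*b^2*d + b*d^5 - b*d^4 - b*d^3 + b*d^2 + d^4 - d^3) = 22*b^3*d^2 + 48*b^3*d + 2*b^2*d^4 + 31*b^2*d^3 + 72*b^2*d^2 + 22*b^2*d + 48*b^2 + 2*b*d^5 + 9*b*d^4 + 26*b*d^3 + 31*b*d^2 + 72*b*d + 2*d^4 + 9*d^3 + 24*d^2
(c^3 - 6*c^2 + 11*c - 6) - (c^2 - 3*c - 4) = c^3 - 7*c^2 + 14*c - 2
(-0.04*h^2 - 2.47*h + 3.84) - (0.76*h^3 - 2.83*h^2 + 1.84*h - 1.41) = -0.76*h^3 + 2.79*h^2 - 4.31*h + 5.25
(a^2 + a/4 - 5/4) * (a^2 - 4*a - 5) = a^4 - 15*a^3/4 - 29*a^2/4 + 15*a/4 + 25/4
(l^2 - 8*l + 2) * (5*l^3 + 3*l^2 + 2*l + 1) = 5*l^5 - 37*l^4 - 12*l^3 - 9*l^2 - 4*l + 2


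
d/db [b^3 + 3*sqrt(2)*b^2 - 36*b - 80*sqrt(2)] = 3*b^2 + 6*sqrt(2)*b - 36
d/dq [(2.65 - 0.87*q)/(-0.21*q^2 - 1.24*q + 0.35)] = (-0.1827*q^2 + 1.113*q + 2.9815)/(0.0441*q^4 + 0.5208*q^3 + 1.3906*q^2 - 0.868*q + 0.1225)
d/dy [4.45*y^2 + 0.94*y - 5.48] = 8.9*y + 0.94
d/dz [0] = 0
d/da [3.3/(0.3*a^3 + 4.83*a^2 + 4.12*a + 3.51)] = (-2.97*a^2 - 31.878*a - 13.596)/(0.3*a^3 + 4.83*a^2 + 4.12*a + 3.51)^2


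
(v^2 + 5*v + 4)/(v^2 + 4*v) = (v + 1)/v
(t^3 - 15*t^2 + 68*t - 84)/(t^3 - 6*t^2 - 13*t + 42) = (t - 6)/(t + 3)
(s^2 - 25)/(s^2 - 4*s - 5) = (s + 5)/(s + 1)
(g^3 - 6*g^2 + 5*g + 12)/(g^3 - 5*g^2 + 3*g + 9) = (g - 4)/(g - 3)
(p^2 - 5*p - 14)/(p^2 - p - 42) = (p + 2)/(p + 6)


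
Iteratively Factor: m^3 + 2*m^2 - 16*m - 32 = (m + 4)*(m^2 - 2*m - 8) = (m - 4)*(m + 4)*(m + 2)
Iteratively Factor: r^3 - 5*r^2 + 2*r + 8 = (r + 1)*(r^2 - 6*r + 8) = (r - 4)*(r + 1)*(r - 2)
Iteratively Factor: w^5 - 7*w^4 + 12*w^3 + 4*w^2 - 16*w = (w + 1)*(w^4 - 8*w^3 + 20*w^2 - 16*w) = (w - 2)*(w + 1)*(w^3 - 6*w^2 + 8*w) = (w - 2)^2*(w + 1)*(w^2 - 4*w) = w*(w - 2)^2*(w + 1)*(w - 4)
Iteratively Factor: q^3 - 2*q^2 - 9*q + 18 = (q + 3)*(q^2 - 5*q + 6) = (q - 2)*(q + 3)*(q - 3)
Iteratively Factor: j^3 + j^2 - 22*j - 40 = (j + 4)*(j^2 - 3*j - 10) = (j - 5)*(j + 4)*(j + 2)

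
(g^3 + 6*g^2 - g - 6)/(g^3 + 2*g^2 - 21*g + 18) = (g + 1)/(g - 3)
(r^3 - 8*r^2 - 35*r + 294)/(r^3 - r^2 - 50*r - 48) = (r^2 - 14*r + 49)/(r^2 - 7*r - 8)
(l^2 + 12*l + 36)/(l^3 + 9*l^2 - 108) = 1/(l - 3)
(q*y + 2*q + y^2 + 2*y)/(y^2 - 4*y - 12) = (q + y)/(y - 6)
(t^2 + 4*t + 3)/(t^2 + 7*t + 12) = (t + 1)/(t + 4)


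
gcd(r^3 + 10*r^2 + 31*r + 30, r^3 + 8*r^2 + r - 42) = r + 3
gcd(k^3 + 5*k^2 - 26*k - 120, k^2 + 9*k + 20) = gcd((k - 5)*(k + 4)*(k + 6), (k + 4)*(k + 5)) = k + 4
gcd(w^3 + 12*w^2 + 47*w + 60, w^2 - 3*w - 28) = w + 4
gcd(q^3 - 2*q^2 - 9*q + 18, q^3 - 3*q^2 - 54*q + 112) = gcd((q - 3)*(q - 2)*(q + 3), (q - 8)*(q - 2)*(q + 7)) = q - 2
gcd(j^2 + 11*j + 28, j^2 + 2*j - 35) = j + 7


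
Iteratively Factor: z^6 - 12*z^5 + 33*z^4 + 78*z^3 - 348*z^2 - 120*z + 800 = (z - 5)*(z^5 - 7*z^4 - 2*z^3 + 68*z^2 - 8*z - 160) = (z - 5)*(z - 2)*(z^4 - 5*z^3 - 12*z^2 + 44*z + 80) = (z - 5)*(z - 4)*(z - 2)*(z^3 - z^2 - 16*z - 20) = (z - 5)*(z - 4)*(z - 2)*(z + 2)*(z^2 - 3*z - 10) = (z - 5)^2*(z - 4)*(z - 2)*(z + 2)*(z + 2)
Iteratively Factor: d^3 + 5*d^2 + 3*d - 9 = (d + 3)*(d^2 + 2*d - 3) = (d + 3)^2*(d - 1)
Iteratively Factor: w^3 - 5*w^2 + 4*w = (w - 4)*(w^2 - w) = w*(w - 4)*(w - 1)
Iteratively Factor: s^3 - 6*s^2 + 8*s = (s - 2)*(s^2 - 4*s) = s*(s - 2)*(s - 4)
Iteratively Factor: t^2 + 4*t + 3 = (t + 1)*(t + 3)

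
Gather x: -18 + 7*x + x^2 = x^2 + 7*x - 18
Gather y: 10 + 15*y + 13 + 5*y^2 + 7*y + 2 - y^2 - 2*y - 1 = 4*y^2 + 20*y + 24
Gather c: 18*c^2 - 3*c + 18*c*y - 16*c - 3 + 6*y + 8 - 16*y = 18*c^2 + c*(18*y - 19) - 10*y + 5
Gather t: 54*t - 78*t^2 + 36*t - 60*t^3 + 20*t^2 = -60*t^3 - 58*t^2 + 90*t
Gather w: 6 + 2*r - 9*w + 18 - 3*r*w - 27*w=2*r + w*(-3*r - 36) + 24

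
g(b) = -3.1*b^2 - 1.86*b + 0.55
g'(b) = -6.2*b - 1.86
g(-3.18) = -24.88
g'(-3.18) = 17.86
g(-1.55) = -4.01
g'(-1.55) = 7.75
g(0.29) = -0.25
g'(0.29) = -3.66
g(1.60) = -10.36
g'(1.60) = -11.78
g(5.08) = -88.90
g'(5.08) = -33.36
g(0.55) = -1.41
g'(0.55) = -5.27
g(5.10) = -89.57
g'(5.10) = -33.48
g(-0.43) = 0.78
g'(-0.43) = 0.81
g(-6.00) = -99.89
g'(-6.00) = 35.34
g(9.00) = -267.29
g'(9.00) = -57.66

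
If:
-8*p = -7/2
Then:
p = 7/16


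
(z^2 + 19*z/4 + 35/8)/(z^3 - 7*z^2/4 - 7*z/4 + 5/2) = (z + 7/2)/(z^2 - 3*z + 2)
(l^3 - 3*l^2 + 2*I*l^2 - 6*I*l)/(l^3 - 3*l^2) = (l + 2*I)/l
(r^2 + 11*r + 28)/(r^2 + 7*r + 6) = (r^2 + 11*r + 28)/(r^2 + 7*r + 6)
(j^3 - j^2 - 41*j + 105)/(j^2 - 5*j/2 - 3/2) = 2*(j^2 + 2*j - 35)/(2*j + 1)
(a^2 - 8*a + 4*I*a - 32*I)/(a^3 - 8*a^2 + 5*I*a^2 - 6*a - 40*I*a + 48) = (a + 4*I)/(a^2 + 5*I*a - 6)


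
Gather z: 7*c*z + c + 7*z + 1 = c + z*(7*c + 7) + 1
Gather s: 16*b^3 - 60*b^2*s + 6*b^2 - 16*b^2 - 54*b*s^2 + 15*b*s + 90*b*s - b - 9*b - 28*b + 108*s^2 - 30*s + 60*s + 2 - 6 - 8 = 16*b^3 - 10*b^2 - 38*b + s^2*(108 - 54*b) + s*(-60*b^2 + 105*b + 30) - 12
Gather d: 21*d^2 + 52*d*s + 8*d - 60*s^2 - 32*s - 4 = 21*d^2 + d*(52*s + 8) - 60*s^2 - 32*s - 4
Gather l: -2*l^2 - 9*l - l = -2*l^2 - 10*l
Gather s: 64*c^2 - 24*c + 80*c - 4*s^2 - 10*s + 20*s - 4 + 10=64*c^2 + 56*c - 4*s^2 + 10*s + 6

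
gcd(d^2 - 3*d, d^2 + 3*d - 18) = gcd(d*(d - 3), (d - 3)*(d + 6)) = d - 3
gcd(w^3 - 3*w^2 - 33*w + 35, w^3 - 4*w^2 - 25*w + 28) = w^2 - 8*w + 7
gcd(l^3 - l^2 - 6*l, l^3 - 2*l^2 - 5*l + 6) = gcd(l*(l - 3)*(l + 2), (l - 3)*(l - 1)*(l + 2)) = l^2 - l - 6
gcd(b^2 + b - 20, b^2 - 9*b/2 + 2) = b - 4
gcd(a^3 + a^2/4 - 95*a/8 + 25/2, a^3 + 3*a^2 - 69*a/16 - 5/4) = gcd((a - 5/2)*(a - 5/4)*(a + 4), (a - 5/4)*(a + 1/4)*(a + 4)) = a^2 + 11*a/4 - 5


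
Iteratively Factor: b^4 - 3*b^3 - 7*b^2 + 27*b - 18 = (b - 2)*(b^3 - b^2 - 9*b + 9) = (b - 3)*(b - 2)*(b^2 + 2*b - 3) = (b - 3)*(b - 2)*(b - 1)*(b + 3)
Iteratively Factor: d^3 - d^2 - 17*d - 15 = (d + 3)*(d^2 - 4*d - 5) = (d + 1)*(d + 3)*(d - 5)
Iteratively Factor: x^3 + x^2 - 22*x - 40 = (x + 2)*(x^2 - x - 20) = (x - 5)*(x + 2)*(x + 4)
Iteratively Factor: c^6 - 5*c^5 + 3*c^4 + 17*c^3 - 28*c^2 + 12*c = (c - 2)*(c^5 - 3*c^4 - 3*c^3 + 11*c^2 - 6*c) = (c - 2)*(c + 2)*(c^4 - 5*c^3 + 7*c^2 - 3*c) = (c - 2)*(c - 1)*(c + 2)*(c^3 - 4*c^2 + 3*c) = c*(c - 2)*(c - 1)*(c + 2)*(c^2 - 4*c + 3) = c*(c - 3)*(c - 2)*(c - 1)*(c + 2)*(c - 1)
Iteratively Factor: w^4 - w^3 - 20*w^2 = (w)*(w^3 - w^2 - 20*w) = w*(w - 5)*(w^2 + 4*w) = w^2*(w - 5)*(w + 4)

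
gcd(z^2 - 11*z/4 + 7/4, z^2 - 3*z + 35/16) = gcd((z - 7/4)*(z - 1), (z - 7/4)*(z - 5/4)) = z - 7/4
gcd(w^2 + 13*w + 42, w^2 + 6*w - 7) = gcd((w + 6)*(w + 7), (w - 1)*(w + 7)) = w + 7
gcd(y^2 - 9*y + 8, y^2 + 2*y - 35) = 1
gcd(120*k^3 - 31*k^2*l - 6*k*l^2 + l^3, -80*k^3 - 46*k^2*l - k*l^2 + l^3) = 40*k^2 + 3*k*l - l^2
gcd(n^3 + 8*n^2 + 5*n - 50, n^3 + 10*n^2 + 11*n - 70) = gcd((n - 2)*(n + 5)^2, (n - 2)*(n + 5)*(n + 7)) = n^2 + 3*n - 10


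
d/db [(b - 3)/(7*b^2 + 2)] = (7*b^2 - 14*b*(b - 3) + 2)/(7*b^2 + 2)^2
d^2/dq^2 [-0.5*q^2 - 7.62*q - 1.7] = -1.00000000000000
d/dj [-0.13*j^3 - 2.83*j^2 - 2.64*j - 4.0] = -0.39*j^2 - 5.66*j - 2.64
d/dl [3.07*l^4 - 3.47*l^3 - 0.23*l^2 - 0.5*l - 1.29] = 12.28*l^3 - 10.41*l^2 - 0.46*l - 0.5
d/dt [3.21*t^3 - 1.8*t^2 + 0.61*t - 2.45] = 9.63*t^2 - 3.6*t + 0.61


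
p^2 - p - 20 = (p - 5)*(p + 4)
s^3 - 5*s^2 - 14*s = s*(s - 7)*(s + 2)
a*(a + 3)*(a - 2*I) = a^3 + 3*a^2 - 2*I*a^2 - 6*I*a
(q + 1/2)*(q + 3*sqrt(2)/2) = q^2 + q/2 + 3*sqrt(2)*q/2 + 3*sqrt(2)/4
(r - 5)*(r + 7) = r^2 + 2*r - 35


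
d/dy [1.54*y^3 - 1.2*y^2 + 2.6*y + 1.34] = 4.62*y^2 - 2.4*y + 2.6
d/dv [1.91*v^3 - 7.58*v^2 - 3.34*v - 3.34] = 5.73*v^2 - 15.16*v - 3.34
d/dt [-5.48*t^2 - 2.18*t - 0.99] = -10.96*t - 2.18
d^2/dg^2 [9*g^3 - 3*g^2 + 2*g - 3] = 54*g - 6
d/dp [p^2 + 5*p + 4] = 2*p + 5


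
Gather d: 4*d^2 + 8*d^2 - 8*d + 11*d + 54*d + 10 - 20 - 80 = 12*d^2 + 57*d - 90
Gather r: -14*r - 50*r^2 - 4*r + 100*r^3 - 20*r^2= 100*r^3 - 70*r^2 - 18*r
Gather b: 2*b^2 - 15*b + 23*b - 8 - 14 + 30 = 2*b^2 + 8*b + 8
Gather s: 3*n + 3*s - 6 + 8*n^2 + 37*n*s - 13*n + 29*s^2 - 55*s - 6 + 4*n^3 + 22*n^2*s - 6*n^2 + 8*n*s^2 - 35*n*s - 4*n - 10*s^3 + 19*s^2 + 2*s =4*n^3 + 2*n^2 - 14*n - 10*s^3 + s^2*(8*n + 48) + s*(22*n^2 + 2*n - 50) - 12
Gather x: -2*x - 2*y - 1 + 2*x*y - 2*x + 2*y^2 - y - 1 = x*(2*y - 4) + 2*y^2 - 3*y - 2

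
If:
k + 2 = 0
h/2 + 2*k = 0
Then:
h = 8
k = -2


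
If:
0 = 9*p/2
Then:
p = 0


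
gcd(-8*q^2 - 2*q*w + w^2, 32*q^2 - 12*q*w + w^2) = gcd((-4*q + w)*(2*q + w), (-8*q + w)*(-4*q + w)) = 4*q - w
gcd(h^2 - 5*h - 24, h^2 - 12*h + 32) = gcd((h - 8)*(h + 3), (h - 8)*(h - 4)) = h - 8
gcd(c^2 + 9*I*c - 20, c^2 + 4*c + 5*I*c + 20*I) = c + 5*I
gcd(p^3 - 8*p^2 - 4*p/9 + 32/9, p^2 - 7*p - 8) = p - 8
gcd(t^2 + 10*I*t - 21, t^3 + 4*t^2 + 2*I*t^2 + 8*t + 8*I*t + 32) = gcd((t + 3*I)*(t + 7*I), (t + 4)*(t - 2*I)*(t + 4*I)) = 1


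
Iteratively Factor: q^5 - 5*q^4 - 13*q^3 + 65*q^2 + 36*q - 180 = (q - 5)*(q^4 - 13*q^2 + 36) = (q - 5)*(q - 3)*(q^3 + 3*q^2 - 4*q - 12) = (q - 5)*(q - 3)*(q + 3)*(q^2 - 4) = (q - 5)*(q - 3)*(q - 2)*(q + 3)*(q + 2)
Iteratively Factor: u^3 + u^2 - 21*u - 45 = (u + 3)*(u^2 - 2*u - 15) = (u + 3)^2*(u - 5)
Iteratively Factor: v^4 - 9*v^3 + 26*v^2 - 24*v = (v - 4)*(v^3 - 5*v^2 + 6*v) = (v - 4)*(v - 2)*(v^2 - 3*v) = (v - 4)*(v - 3)*(v - 2)*(v)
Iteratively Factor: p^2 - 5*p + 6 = (p - 3)*(p - 2)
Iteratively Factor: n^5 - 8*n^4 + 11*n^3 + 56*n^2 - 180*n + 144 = (n + 3)*(n^4 - 11*n^3 + 44*n^2 - 76*n + 48) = (n - 2)*(n + 3)*(n^3 - 9*n^2 + 26*n - 24) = (n - 2)^2*(n + 3)*(n^2 - 7*n + 12) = (n - 3)*(n - 2)^2*(n + 3)*(n - 4)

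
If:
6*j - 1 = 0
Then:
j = 1/6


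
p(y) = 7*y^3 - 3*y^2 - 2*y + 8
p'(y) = 21*y^2 - 6*y - 2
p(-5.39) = -1164.51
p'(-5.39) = 640.43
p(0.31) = 7.30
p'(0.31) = -1.84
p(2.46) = 89.13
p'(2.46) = 110.32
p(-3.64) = -362.07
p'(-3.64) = 298.08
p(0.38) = 7.19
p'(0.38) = -1.25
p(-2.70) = -146.25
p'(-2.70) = 167.29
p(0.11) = 7.75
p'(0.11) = -2.41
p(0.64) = 7.33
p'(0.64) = 2.76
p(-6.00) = -1600.00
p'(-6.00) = 790.00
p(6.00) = 1400.00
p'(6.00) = 718.00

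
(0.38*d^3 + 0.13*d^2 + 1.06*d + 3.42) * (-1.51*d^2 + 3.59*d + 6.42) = -0.5738*d^5 + 1.1679*d^4 + 1.3057*d^3 - 0.5242*d^2 + 19.083*d + 21.9564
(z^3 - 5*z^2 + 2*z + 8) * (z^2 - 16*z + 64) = z^5 - 21*z^4 + 146*z^3 - 344*z^2 + 512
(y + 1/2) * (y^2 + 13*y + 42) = y^3 + 27*y^2/2 + 97*y/2 + 21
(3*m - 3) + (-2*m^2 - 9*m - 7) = -2*m^2 - 6*m - 10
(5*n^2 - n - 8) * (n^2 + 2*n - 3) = 5*n^4 + 9*n^3 - 25*n^2 - 13*n + 24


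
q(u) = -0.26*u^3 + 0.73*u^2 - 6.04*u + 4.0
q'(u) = -0.78*u^2 + 1.46*u - 6.04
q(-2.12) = 22.56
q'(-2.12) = -12.64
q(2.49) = -10.53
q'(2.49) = -7.24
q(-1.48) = 15.38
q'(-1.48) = -9.91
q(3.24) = -16.75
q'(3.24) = -9.50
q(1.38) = -3.63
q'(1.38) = -5.51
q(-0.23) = 5.43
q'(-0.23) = -6.42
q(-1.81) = 18.87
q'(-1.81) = -11.24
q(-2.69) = 30.59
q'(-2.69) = -15.61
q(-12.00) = 630.88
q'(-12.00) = -135.88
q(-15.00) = 1136.35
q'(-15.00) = -203.44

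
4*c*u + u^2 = u*(4*c + u)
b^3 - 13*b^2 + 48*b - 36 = (b - 6)^2*(b - 1)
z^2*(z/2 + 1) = z^3/2 + z^2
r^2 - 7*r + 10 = (r - 5)*(r - 2)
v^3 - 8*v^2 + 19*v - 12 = (v - 4)*(v - 3)*(v - 1)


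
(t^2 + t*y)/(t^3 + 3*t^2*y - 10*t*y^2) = (t + y)/(t^2 + 3*t*y - 10*y^2)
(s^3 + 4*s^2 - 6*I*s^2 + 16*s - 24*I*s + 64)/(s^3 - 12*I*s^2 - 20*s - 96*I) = (s + 4)/(s - 6*I)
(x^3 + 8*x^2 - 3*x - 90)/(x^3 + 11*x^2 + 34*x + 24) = (x^2 + 2*x - 15)/(x^2 + 5*x + 4)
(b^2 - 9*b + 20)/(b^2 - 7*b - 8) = (-b^2 + 9*b - 20)/(-b^2 + 7*b + 8)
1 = 1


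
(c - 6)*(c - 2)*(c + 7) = c^3 - c^2 - 44*c + 84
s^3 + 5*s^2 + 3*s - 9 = (s - 1)*(s + 3)^2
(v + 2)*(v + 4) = v^2 + 6*v + 8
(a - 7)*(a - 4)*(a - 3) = a^3 - 14*a^2 + 61*a - 84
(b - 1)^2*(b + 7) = b^3 + 5*b^2 - 13*b + 7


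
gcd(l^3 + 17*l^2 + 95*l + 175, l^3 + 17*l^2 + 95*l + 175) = l^3 + 17*l^2 + 95*l + 175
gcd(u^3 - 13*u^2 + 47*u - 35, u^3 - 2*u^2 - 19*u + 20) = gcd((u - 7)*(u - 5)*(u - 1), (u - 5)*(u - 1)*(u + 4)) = u^2 - 6*u + 5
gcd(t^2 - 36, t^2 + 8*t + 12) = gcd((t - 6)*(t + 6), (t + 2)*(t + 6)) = t + 6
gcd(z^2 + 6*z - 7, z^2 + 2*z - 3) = z - 1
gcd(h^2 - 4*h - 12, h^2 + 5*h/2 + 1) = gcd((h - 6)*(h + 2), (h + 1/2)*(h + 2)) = h + 2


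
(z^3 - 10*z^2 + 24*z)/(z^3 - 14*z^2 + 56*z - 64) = z*(z - 6)/(z^2 - 10*z + 16)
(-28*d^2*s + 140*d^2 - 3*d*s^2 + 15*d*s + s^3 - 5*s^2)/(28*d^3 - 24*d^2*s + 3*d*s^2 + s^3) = (-28*d^2*s + 140*d^2 - 3*d*s^2 + 15*d*s + s^3 - 5*s^2)/(28*d^3 - 24*d^2*s + 3*d*s^2 + s^3)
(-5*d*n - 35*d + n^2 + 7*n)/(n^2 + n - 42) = (-5*d + n)/(n - 6)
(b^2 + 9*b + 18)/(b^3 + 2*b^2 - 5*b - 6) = (b + 6)/(b^2 - b - 2)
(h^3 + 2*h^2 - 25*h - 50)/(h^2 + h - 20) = (h^2 - 3*h - 10)/(h - 4)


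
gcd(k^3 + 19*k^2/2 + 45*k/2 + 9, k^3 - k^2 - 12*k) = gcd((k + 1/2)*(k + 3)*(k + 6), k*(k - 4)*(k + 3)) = k + 3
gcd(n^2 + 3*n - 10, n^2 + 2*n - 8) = n - 2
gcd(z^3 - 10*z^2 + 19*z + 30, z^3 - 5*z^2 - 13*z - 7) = z + 1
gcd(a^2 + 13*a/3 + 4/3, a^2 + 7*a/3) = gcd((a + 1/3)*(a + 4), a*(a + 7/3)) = 1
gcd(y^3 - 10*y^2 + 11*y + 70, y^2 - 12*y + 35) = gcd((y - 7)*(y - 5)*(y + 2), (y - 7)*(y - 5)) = y^2 - 12*y + 35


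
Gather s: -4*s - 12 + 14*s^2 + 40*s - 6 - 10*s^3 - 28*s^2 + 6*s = -10*s^3 - 14*s^2 + 42*s - 18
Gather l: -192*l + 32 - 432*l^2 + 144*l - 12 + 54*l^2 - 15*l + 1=-378*l^2 - 63*l + 21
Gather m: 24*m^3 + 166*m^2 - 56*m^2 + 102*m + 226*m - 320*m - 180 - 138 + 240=24*m^3 + 110*m^2 + 8*m - 78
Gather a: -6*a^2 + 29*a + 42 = -6*a^2 + 29*a + 42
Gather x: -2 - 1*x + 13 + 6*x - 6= 5*x + 5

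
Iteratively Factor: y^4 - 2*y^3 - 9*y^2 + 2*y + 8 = (y + 1)*(y^3 - 3*y^2 - 6*y + 8) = (y + 1)*(y + 2)*(y^2 - 5*y + 4) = (y - 1)*(y + 1)*(y + 2)*(y - 4)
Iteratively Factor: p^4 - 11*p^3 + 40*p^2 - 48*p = (p - 4)*(p^3 - 7*p^2 + 12*p) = (p - 4)^2*(p^2 - 3*p) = (p - 4)^2*(p - 3)*(p)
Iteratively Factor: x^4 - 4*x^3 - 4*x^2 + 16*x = (x)*(x^3 - 4*x^2 - 4*x + 16) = x*(x - 2)*(x^2 - 2*x - 8) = x*(x - 2)*(x + 2)*(x - 4)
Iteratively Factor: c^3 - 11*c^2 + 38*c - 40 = (c - 4)*(c^2 - 7*c + 10) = (c - 4)*(c - 2)*(c - 5)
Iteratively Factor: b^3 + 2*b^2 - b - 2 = (b - 1)*(b^2 + 3*b + 2) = (b - 1)*(b + 2)*(b + 1)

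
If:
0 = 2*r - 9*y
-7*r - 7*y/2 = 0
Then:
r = 0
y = 0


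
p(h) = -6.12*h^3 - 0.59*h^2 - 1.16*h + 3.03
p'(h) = -18.36*h^2 - 1.18*h - 1.16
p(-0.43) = 3.91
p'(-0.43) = -4.05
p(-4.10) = 419.66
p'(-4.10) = -304.95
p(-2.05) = 55.65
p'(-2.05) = -75.90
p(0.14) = 2.84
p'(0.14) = -1.69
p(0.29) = 2.49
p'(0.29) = -3.05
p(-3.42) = 244.91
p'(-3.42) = -211.87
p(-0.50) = 4.23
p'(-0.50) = -5.16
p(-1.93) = 47.07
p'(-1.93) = -67.27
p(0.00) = 3.03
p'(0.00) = -1.16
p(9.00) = -4516.68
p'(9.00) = -1498.94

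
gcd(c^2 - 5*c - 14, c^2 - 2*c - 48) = 1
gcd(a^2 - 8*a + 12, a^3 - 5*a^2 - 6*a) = a - 6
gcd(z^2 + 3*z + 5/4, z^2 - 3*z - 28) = 1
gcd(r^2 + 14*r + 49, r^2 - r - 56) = r + 7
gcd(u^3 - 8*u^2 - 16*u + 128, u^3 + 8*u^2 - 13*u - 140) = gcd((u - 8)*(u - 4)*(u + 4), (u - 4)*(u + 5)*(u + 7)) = u - 4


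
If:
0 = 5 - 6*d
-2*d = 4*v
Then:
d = 5/6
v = -5/12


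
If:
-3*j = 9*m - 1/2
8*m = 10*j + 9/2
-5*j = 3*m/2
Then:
No Solution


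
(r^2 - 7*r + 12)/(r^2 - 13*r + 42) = (r^2 - 7*r + 12)/(r^2 - 13*r + 42)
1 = 1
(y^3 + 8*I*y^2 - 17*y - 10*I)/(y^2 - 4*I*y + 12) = (y^2 + 6*I*y - 5)/(y - 6*I)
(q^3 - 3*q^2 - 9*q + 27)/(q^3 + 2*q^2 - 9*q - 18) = (q - 3)/(q + 2)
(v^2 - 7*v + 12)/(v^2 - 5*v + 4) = (v - 3)/(v - 1)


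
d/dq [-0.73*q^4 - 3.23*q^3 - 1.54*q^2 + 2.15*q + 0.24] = -2.92*q^3 - 9.69*q^2 - 3.08*q + 2.15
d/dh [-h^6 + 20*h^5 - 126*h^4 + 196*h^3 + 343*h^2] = 2*h*(-3*h^4 + 50*h^3 - 252*h^2 + 294*h + 343)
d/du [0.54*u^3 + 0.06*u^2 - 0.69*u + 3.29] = 1.62*u^2 + 0.12*u - 0.69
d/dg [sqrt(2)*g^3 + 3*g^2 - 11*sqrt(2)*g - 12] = 3*sqrt(2)*g^2 + 6*g - 11*sqrt(2)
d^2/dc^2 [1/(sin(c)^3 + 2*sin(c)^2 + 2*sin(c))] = (-9*sin(c)^3 - 22*sin(c)^2 - 8*sin(c) + 20 + 32/sin(c) + 24/sin(c)^2 + 8/sin(c)^3)/(sin(c)^2 + 2*sin(c) + 2)^3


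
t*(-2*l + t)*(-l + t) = 2*l^2*t - 3*l*t^2 + t^3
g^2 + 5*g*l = g*(g + 5*l)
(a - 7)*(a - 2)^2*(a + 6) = a^4 - 5*a^3 - 34*a^2 + 164*a - 168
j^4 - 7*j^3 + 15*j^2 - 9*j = j*(j - 3)^2*(j - 1)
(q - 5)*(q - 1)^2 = q^3 - 7*q^2 + 11*q - 5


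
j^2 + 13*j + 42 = (j + 6)*(j + 7)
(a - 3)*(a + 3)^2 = a^3 + 3*a^2 - 9*a - 27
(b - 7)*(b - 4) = b^2 - 11*b + 28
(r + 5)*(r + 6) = r^2 + 11*r + 30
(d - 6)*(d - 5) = d^2 - 11*d + 30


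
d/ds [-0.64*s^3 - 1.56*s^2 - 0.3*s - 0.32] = -1.92*s^2 - 3.12*s - 0.3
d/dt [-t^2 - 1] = -2*t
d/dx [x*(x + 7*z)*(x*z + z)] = z*(3*x^2 + 14*x*z + 2*x + 7*z)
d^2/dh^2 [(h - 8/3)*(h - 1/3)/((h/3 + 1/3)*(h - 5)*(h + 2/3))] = 6*(27*h^6 - 243*h^5 + 1575*h^4 - 2221*h^3 - 2272*h^2 + 4780*h + 3514)/(27*h^9 - 270*h^8 + 279*h^7 + 2870*h^6 - 339*h^5 - 14730*h^4 - 25067*h^3 - 18870*h^2 - 6900*h - 1000)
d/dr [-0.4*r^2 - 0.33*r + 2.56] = -0.8*r - 0.33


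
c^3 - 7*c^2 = c^2*(c - 7)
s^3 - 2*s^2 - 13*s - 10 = (s - 5)*(s + 1)*(s + 2)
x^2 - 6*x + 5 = (x - 5)*(x - 1)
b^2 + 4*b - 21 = (b - 3)*(b + 7)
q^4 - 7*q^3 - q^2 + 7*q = q*(q - 7)*(q - 1)*(q + 1)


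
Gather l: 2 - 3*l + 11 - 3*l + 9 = 22 - 6*l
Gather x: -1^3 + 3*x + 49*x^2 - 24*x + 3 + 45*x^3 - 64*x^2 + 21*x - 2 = 45*x^3 - 15*x^2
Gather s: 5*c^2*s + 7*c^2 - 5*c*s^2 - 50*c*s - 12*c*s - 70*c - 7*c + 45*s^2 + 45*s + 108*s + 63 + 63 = 7*c^2 - 77*c + s^2*(45 - 5*c) + s*(5*c^2 - 62*c + 153) + 126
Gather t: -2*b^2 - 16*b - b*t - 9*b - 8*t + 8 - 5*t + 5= -2*b^2 - 25*b + t*(-b - 13) + 13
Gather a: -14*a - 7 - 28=-14*a - 35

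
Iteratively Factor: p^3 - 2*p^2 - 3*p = (p)*(p^2 - 2*p - 3) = p*(p - 3)*(p + 1)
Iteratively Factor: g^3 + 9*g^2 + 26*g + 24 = (g + 2)*(g^2 + 7*g + 12) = (g + 2)*(g + 4)*(g + 3)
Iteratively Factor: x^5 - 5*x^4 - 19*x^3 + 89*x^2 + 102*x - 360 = (x - 5)*(x^4 - 19*x^2 - 6*x + 72) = (x - 5)*(x + 3)*(x^3 - 3*x^2 - 10*x + 24) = (x - 5)*(x + 3)^2*(x^2 - 6*x + 8) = (x - 5)*(x - 4)*(x + 3)^2*(x - 2)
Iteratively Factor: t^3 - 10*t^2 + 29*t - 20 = (t - 5)*(t^2 - 5*t + 4) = (t - 5)*(t - 1)*(t - 4)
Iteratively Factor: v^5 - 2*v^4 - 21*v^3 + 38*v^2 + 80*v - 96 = (v - 3)*(v^4 + v^3 - 18*v^2 - 16*v + 32) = (v - 3)*(v + 2)*(v^3 - v^2 - 16*v + 16) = (v - 3)*(v - 1)*(v + 2)*(v^2 - 16) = (v - 4)*(v - 3)*(v - 1)*(v + 2)*(v + 4)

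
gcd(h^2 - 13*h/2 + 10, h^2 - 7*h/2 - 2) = h - 4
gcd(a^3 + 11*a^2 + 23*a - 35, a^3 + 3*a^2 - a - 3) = a - 1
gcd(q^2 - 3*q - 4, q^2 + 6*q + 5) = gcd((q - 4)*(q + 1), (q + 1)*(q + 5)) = q + 1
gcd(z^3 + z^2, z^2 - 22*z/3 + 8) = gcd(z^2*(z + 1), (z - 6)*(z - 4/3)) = 1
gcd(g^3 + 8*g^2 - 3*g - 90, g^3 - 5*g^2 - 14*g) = 1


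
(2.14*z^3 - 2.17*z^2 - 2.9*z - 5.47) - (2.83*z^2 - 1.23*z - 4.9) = 2.14*z^3 - 5.0*z^2 - 1.67*z - 0.569999999999999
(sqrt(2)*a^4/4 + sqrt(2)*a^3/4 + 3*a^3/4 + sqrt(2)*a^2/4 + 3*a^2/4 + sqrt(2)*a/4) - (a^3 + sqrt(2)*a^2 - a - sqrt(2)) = sqrt(2)*a^4/4 - a^3/4 + sqrt(2)*a^3/4 - 3*sqrt(2)*a^2/4 + 3*a^2/4 + sqrt(2)*a/4 + a + sqrt(2)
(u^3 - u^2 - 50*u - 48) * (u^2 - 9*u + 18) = u^5 - 10*u^4 - 23*u^3 + 384*u^2 - 468*u - 864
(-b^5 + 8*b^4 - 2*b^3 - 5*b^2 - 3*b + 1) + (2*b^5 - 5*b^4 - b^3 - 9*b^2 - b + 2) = b^5 + 3*b^4 - 3*b^3 - 14*b^2 - 4*b + 3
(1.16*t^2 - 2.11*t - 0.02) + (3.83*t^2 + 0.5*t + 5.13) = 4.99*t^2 - 1.61*t + 5.11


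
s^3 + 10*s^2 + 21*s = s*(s + 3)*(s + 7)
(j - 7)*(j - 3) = j^2 - 10*j + 21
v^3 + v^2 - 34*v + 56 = (v - 4)*(v - 2)*(v + 7)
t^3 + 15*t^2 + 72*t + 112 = (t + 4)^2*(t + 7)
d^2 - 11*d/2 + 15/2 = (d - 3)*(d - 5/2)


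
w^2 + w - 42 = (w - 6)*(w + 7)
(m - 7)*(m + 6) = m^2 - m - 42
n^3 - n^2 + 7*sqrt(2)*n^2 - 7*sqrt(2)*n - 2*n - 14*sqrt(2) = (n - 2)*(n + 1)*(n + 7*sqrt(2))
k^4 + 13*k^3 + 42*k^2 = k^2*(k + 6)*(k + 7)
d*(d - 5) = d^2 - 5*d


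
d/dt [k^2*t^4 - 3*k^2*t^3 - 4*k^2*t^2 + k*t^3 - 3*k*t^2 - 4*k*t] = k*(4*k*t^3 - 9*k*t^2 - 8*k*t + 3*t^2 - 6*t - 4)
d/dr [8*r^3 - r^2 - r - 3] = 24*r^2 - 2*r - 1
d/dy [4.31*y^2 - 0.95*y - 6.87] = 8.62*y - 0.95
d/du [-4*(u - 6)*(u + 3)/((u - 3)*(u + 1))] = 4*(-u^2 - 30*u + 27)/(u^4 - 4*u^3 - 2*u^2 + 12*u + 9)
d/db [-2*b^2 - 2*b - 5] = -4*b - 2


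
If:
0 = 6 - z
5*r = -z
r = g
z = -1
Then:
No Solution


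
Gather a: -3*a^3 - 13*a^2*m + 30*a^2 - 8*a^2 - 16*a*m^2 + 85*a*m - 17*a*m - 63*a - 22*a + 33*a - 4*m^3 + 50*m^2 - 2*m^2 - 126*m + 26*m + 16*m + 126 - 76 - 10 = -3*a^3 + a^2*(22 - 13*m) + a*(-16*m^2 + 68*m - 52) - 4*m^3 + 48*m^2 - 84*m + 40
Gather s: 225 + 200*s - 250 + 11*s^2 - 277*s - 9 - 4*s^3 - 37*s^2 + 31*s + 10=-4*s^3 - 26*s^2 - 46*s - 24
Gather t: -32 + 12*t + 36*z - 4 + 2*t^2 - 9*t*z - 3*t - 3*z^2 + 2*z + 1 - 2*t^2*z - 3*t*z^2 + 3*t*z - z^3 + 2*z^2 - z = t^2*(2 - 2*z) + t*(-3*z^2 - 6*z + 9) - z^3 - z^2 + 37*z - 35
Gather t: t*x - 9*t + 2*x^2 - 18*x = t*(x - 9) + 2*x^2 - 18*x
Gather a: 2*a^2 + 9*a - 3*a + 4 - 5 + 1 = 2*a^2 + 6*a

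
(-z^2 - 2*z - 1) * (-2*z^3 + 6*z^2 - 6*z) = 2*z^5 - 2*z^4 - 4*z^3 + 6*z^2 + 6*z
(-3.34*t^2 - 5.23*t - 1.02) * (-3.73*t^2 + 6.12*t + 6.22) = 12.4582*t^4 - 0.932899999999997*t^3 - 48.9778*t^2 - 38.773*t - 6.3444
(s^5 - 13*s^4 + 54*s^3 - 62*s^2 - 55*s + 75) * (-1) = -s^5 + 13*s^4 - 54*s^3 + 62*s^2 + 55*s - 75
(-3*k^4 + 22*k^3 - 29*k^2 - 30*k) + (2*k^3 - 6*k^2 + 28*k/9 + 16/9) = -3*k^4 + 24*k^3 - 35*k^2 - 242*k/9 + 16/9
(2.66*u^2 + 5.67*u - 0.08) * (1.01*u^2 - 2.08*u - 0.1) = 2.6866*u^4 + 0.193899999999999*u^3 - 12.1404*u^2 - 0.4006*u + 0.008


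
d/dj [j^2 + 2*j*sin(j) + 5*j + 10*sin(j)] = 2*j*cos(j) + 2*j + 2*sin(j) + 10*cos(j) + 5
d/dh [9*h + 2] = 9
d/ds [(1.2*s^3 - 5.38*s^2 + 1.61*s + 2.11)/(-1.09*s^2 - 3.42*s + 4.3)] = (-1.308*s^4 - 8.208*s^3 + 35.6345*s^2 - 41.6682*s + 14.1392)/(1.1881*s^4 + 7.4556*s^3 + 2.3224*s^2 - 29.412*s + 18.49)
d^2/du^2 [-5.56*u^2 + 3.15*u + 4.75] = -11.1200000000000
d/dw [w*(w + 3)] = 2*w + 3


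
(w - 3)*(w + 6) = w^2 + 3*w - 18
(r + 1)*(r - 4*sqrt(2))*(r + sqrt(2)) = r^3 - 3*sqrt(2)*r^2 + r^2 - 8*r - 3*sqrt(2)*r - 8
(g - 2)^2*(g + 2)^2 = g^4 - 8*g^2 + 16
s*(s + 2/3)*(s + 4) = s^3 + 14*s^2/3 + 8*s/3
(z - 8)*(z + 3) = z^2 - 5*z - 24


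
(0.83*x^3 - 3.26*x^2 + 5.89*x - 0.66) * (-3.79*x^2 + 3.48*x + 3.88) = -3.1457*x^5 + 15.2438*x^4 - 30.4475*x^3 + 10.3498*x^2 + 20.5564*x - 2.5608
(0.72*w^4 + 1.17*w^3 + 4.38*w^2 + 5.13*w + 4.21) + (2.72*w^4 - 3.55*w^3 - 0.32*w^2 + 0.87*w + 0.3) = 3.44*w^4 - 2.38*w^3 + 4.06*w^2 + 6.0*w + 4.51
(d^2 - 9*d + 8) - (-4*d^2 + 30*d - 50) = 5*d^2 - 39*d + 58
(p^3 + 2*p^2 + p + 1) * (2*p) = 2*p^4 + 4*p^3 + 2*p^2 + 2*p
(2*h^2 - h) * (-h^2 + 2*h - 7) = -2*h^4 + 5*h^3 - 16*h^2 + 7*h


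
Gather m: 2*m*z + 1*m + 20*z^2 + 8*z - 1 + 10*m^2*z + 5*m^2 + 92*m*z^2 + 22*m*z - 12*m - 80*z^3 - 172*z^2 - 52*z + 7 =m^2*(10*z + 5) + m*(92*z^2 + 24*z - 11) - 80*z^3 - 152*z^2 - 44*z + 6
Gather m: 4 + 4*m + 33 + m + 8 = 5*m + 45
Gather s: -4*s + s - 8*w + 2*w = -3*s - 6*w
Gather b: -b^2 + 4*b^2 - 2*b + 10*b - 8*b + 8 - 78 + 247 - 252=3*b^2 - 75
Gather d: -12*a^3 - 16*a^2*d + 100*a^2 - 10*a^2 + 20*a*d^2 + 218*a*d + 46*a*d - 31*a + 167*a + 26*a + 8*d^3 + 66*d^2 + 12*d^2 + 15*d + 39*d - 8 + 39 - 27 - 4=-12*a^3 + 90*a^2 + 162*a + 8*d^3 + d^2*(20*a + 78) + d*(-16*a^2 + 264*a + 54)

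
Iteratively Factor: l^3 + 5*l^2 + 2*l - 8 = (l + 2)*(l^2 + 3*l - 4) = (l + 2)*(l + 4)*(l - 1)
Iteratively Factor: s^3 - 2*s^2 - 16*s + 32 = (s - 4)*(s^2 + 2*s - 8) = (s - 4)*(s + 4)*(s - 2)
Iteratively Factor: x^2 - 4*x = (x - 4)*(x)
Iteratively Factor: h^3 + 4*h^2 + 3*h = (h + 3)*(h^2 + h) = (h + 1)*(h + 3)*(h)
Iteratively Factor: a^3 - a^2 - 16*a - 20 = (a + 2)*(a^2 - 3*a - 10) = (a - 5)*(a + 2)*(a + 2)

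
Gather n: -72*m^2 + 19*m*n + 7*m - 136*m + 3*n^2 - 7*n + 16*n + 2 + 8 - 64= -72*m^2 - 129*m + 3*n^2 + n*(19*m + 9) - 54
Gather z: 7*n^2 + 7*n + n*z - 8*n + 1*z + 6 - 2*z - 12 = 7*n^2 - n + z*(n - 1) - 6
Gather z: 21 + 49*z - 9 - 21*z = 28*z + 12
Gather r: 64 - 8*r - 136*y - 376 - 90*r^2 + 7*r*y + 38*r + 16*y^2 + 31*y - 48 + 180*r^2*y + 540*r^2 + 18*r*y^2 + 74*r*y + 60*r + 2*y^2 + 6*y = r^2*(180*y + 450) + r*(18*y^2 + 81*y + 90) + 18*y^2 - 99*y - 360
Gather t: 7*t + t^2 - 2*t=t^2 + 5*t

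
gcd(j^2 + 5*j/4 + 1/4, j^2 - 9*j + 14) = 1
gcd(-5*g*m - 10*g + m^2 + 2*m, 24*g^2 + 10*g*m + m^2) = 1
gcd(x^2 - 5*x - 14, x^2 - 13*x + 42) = x - 7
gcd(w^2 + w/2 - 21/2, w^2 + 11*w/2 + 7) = w + 7/2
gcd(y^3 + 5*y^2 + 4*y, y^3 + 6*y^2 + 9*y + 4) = y^2 + 5*y + 4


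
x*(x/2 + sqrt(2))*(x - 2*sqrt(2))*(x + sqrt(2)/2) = x^4/2 + sqrt(2)*x^3/4 - 4*x^2 - 2*sqrt(2)*x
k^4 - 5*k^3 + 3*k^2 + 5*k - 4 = (k - 4)*(k - 1)^2*(k + 1)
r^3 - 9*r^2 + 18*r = r*(r - 6)*(r - 3)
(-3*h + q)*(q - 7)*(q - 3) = -3*h*q^2 + 30*h*q - 63*h + q^3 - 10*q^2 + 21*q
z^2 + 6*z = z*(z + 6)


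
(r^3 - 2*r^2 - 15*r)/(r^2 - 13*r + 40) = r*(r + 3)/(r - 8)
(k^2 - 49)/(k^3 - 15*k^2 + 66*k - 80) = (k^2 - 49)/(k^3 - 15*k^2 + 66*k - 80)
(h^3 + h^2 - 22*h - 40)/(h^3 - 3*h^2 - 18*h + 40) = (h + 2)/(h - 2)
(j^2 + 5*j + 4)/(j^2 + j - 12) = (j + 1)/(j - 3)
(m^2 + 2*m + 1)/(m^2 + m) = (m + 1)/m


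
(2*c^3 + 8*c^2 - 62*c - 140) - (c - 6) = 2*c^3 + 8*c^2 - 63*c - 134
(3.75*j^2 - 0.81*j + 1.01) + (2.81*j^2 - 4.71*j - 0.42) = 6.56*j^2 - 5.52*j + 0.59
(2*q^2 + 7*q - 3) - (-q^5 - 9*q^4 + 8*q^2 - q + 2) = q^5 + 9*q^4 - 6*q^2 + 8*q - 5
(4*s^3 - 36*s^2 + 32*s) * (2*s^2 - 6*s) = 8*s^5 - 96*s^4 + 280*s^3 - 192*s^2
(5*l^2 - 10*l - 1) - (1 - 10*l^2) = 15*l^2 - 10*l - 2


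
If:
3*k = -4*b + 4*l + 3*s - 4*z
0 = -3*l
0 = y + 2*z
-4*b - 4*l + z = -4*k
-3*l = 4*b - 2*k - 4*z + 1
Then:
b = 7*z/4 - 1/2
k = 3*z/2 - 1/2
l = 0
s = 31*z/6 - 7/6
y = -2*z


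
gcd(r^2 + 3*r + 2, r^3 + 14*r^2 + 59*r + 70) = r + 2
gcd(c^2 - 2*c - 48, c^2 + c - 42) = 1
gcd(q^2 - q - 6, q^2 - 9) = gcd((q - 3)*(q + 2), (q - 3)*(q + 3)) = q - 3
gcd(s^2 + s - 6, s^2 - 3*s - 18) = s + 3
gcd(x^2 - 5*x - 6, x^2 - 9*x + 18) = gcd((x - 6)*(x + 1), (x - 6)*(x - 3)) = x - 6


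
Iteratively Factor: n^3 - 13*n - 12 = (n + 1)*(n^2 - n - 12) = (n + 1)*(n + 3)*(n - 4)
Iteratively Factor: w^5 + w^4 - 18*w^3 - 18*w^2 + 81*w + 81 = (w + 3)*(w^4 - 2*w^3 - 12*w^2 + 18*w + 27) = (w + 1)*(w + 3)*(w^3 - 3*w^2 - 9*w + 27) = (w - 3)*(w + 1)*(w + 3)*(w^2 - 9) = (w - 3)*(w + 1)*(w + 3)^2*(w - 3)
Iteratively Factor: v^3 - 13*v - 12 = (v + 3)*(v^2 - 3*v - 4) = (v + 1)*(v + 3)*(v - 4)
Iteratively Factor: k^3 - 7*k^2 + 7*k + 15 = (k - 3)*(k^2 - 4*k - 5) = (k - 5)*(k - 3)*(k + 1)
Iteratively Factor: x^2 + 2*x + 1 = (x + 1)*(x + 1)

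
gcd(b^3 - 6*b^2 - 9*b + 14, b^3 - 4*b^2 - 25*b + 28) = b^2 - 8*b + 7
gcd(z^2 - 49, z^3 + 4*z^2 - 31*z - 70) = z + 7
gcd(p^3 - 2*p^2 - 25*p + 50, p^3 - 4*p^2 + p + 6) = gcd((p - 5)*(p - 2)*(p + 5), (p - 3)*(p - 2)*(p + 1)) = p - 2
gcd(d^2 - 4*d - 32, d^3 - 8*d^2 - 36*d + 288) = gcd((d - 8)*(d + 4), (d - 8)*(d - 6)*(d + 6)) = d - 8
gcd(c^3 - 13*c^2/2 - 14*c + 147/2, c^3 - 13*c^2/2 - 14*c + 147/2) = c^3 - 13*c^2/2 - 14*c + 147/2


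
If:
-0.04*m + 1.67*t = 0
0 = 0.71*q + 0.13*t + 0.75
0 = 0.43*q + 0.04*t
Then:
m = -489.61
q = 1.09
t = -11.73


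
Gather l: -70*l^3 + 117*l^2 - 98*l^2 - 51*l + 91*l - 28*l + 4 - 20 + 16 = -70*l^3 + 19*l^2 + 12*l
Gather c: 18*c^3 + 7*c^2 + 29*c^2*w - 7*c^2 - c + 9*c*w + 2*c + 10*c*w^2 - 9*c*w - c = 18*c^3 + 29*c^2*w + 10*c*w^2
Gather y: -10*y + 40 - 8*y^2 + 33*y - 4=-8*y^2 + 23*y + 36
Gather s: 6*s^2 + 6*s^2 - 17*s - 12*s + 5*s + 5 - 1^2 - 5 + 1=12*s^2 - 24*s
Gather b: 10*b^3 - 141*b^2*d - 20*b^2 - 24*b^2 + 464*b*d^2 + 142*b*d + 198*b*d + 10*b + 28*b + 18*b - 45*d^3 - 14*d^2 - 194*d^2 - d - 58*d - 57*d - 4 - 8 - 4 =10*b^3 + b^2*(-141*d - 44) + b*(464*d^2 + 340*d + 56) - 45*d^3 - 208*d^2 - 116*d - 16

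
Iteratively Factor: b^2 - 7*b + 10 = (b - 2)*(b - 5)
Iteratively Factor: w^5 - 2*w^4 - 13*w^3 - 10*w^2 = (w)*(w^4 - 2*w^3 - 13*w^2 - 10*w) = w*(w + 2)*(w^3 - 4*w^2 - 5*w) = w*(w + 1)*(w + 2)*(w^2 - 5*w) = w*(w - 5)*(w + 1)*(w + 2)*(w)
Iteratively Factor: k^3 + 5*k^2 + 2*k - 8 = (k + 4)*(k^2 + k - 2) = (k - 1)*(k + 4)*(k + 2)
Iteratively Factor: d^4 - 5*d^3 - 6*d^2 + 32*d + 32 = (d + 2)*(d^3 - 7*d^2 + 8*d + 16) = (d - 4)*(d + 2)*(d^2 - 3*d - 4) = (d - 4)^2*(d + 2)*(d + 1)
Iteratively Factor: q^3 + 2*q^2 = (q)*(q^2 + 2*q) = q*(q + 2)*(q)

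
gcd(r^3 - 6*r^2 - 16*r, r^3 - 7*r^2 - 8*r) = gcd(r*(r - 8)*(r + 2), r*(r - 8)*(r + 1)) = r^2 - 8*r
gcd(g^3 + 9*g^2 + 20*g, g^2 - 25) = g + 5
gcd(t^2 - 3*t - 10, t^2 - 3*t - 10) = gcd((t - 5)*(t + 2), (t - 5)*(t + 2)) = t^2 - 3*t - 10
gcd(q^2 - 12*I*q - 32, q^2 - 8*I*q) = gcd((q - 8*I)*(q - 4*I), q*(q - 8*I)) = q - 8*I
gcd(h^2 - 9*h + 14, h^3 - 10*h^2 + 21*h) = h - 7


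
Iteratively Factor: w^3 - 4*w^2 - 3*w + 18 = (w + 2)*(w^2 - 6*w + 9) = (w - 3)*(w + 2)*(w - 3)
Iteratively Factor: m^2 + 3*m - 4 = (m - 1)*(m + 4)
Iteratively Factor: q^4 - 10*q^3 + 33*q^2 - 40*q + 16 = (q - 1)*(q^3 - 9*q^2 + 24*q - 16) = (q - 4)*(q - 1)*(q^2 - 5*q + 4) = (q - 4)^2*(q - 1)*(q - 1)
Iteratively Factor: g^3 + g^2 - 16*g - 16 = (g + 1)*(g^2 - 16) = (g - 4)*(g + 1)*(g + 4)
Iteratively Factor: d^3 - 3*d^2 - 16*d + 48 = (d - 4)*(d^2 + d - 12) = (d - 4)*(d + 4)*(d - 3)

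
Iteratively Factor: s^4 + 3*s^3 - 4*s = (s + 2)*(s^3 + s^2 - 2*s) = s*(s + 2)*(s^2 + s - 2) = s*(s + 2)^2*(s - 1)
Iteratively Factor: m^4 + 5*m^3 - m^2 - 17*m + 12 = (m - 1)*(m^3 + 6*m^2 + 5*m - 12) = (m - 1)^2*(m^2 + 7*m + 12) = (m - 1)^2*(m + 4)*(m + 3)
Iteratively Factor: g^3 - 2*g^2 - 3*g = (g - 3)*(g^2 + g) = g*(g - 3)*(g + 1)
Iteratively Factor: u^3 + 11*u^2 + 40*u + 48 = (u + 4)*(u^2 + 7*u + 12) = (u + 3)*(u + 4)*(u + 4)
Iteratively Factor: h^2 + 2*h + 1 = (h + 1)*(h + 1)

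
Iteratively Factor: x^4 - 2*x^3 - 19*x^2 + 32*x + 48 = (x + 1)*(x^3 - 3*x^2 - 16*x + 48) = (x + 1)*(x + 4)*(x^2 - 7*x + 12) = (x - 4)*(x + 1)*(x + 4)*(x - 3)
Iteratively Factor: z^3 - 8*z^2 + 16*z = (z)*(z^2 - 8*z + 16) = z*(z - 4)*(z - 4)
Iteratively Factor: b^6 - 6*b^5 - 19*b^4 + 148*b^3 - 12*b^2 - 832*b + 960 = (b - 2)*(b^5 - 4*b^4 - 27*b^3 + 94*b^2 + 176*b - 480) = (b - 2)*(b + 4)*(b^4 - 8*b^3 + 5*b^2 + 74*b - 120) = (b - 2)^2*(b + 4)*(b^3 - 6*b^2 - 7*b + 60) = (b - 2)^2*(b + 3)*(b + 4)*(b^2 - 9*b + 20) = (b - 4)*(b - 2)^2*(b + 3)*(b + 4)*(b - 5)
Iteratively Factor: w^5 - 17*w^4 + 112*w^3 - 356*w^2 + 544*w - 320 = (w - 5)*(w^4 - 12*w^3 + 52*w^2 - 96*w + 64) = (w - 5)*(w - 4)*(w^3 - 8*w^2 + 20*w - 16) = (w - 5)*(w - 4)*(w - 2)*(w^2 - 6*w + 8) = (w - 5)*(w - 4)*(w - 2)^2*(w - 4)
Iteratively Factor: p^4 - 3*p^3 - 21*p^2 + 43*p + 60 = (p + 1)*(p^3 - 4*p^2 - 17*p + 60) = (p - 3)*(p + 1)*(p^2 - p - 20) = (p - 5)*(p - 3)*(p + 1)*(p + 4)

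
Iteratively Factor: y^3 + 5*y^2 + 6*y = (y)*(y^2 + 5*y + 6) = y*(y + 2)*(y + 3)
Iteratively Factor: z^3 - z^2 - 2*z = (z)*(z^2 - z - 2) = z*(z + 1)*(z - 2)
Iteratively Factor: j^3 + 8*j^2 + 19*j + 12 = (j + 1)*(j^2 + 7*j + 12) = (j + 1)*(j + 4)*(j + 3)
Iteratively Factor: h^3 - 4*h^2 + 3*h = (h - 3)*(h^2 - h) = h*(h - 3)*(h - 1)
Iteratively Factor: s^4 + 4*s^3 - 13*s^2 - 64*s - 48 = (s - 4)*(s^3 + 8*s^2 + 19*s + 12) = (s - 4)*(s + 3)*(s^2 + 5*s + 4) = (s - 4)*(s + 1)*(s + 3)*(s + 4)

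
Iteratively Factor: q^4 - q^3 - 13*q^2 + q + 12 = (q - 4)*(q^3 + 3*q^2 - q - 3) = (q - 4)*(q - 1)*(q^2 + 4*q + 3) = (q - 4)*(q - 1)*(q + 3)*(q + 1)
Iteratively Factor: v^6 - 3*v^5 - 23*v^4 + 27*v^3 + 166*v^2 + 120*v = (v - 5)*(v^5 + 2*v^4 - 13*v^3 - 38*v^2 - 24*v) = (v - 5)*(v + 2)*(v^4 - 13*v^2 - 12*v) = (v - 5)*(v + 1)*(v + 2)*(v^3 - v^2 - 12*v) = (v - 5)*(v - 4)*(v + 1)*(v + 2)*(v^2 + 3*v) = (v - 5)*(v - 4)*(v + 1)*(v + 2)*(v + 3)*(v)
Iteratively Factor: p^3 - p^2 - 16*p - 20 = (p - 5)*(p^2 + 4*p + 4) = (p - 5)*(p + 2)*(p + 2)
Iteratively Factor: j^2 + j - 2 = (j - 1)*(j + 2)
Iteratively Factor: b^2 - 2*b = (b)*(b - 2)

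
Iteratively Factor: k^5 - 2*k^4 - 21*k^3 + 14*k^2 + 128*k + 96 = (k - 4)*(k^4 + 2*k^3 - 13*k^2 - 38*k - 24) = (k - 4)*(k + 3)*(k^3 - k^2 - 10*k - 8) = (k - 4)^2*(k + 3)*(k^2 + 3*k + 2) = (k - 4)^2*(k + 1)*(k + 3)*(k + 2)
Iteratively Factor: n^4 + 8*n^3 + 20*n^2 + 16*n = (n)*(n^3 + 8*n^2 + 20*n + 16) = n*(n + 2)*(n^2 + 6*n + 8) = n*(n + 2)*(n + 4)*(n + 2)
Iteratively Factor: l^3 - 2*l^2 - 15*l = (l + 3)*(l^2 - 5*l) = l*(l + 3)*(l - 5)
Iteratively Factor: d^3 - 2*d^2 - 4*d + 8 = (d - 2)*(d^2 - 4) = (d - 2)*(d + 2)*(d - 2)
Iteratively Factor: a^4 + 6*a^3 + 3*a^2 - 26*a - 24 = (a + 1)*(a^3 + 5*a^2 - 2*a - 24) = (a + 1)*(a + 3)*(a^2 + 2*a - 8) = (a - 2)*(a + 1)*(a + 3)*(a + 4)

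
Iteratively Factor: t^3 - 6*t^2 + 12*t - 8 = (t - 2)*(t^2 - 4*t + 4) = (t - 2)^2*(t - 2)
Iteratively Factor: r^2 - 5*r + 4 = (r - 4)*(r - 1)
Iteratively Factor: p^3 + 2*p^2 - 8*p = (p + 4)*(p^2 - 2*p) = (p - 2)*(p + 4)*(p)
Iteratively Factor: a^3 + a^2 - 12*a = (a)*(a^2 + a - 12) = a*(a + 4)*(a - 3)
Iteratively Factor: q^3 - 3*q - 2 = (q - 2)*(q^2 + 2*q + 1) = (q - 2)*(q + 1)*(q + 1)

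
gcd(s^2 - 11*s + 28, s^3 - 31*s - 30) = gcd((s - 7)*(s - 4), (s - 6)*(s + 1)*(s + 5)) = 1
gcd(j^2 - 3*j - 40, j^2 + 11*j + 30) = j + 5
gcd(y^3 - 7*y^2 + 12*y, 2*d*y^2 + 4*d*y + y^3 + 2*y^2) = y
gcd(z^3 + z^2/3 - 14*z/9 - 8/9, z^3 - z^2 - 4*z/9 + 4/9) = z + 2/3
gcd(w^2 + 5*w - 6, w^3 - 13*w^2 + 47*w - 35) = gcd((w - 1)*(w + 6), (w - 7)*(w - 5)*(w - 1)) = w - 1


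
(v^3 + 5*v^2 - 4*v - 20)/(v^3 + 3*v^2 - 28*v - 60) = (v^2 + 3*v - 10)/(v^2 + v - 30)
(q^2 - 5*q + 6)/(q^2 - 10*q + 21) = (q - 2)/(q - 7)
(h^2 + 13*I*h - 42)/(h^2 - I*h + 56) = (h + 6*I)/(h - 8*I)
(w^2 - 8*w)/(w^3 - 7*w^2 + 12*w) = (w - 8)/(w^2 - 7*w + 12)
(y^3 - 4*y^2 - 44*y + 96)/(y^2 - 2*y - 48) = y - 2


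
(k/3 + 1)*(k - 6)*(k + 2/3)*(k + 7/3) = k^4/3 - 229*k^2/27 - 176*k/9 - 28/3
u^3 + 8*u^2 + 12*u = u*(u + 2)*(u + 6)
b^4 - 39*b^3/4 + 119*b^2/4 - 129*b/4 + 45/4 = (b - 5)*(b - 3)*(b - 1)*(b - 3/4)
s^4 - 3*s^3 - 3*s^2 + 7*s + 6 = (s - 3)*(s - 2)*(s + 1)^2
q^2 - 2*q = q*(q - 2)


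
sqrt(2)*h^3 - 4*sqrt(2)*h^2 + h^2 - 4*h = h*(h - 4)*(sqrt(2)*h + 1)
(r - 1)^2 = r^2 - 2*r + 1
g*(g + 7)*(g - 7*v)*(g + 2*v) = g^4 - 5*g^3*v + 7*g^3 - 14*g^2*v^2 - 35*g^2*v - 98*g*v^2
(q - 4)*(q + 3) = q^2 - q - 12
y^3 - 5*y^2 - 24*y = y*(y - 8)*(y + 3)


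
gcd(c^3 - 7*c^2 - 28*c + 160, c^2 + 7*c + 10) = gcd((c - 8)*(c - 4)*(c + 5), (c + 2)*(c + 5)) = c + 5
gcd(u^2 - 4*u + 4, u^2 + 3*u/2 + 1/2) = 1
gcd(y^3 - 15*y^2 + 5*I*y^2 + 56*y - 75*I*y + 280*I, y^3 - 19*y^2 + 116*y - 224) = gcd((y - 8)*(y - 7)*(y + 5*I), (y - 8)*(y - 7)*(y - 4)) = y^2 - 15*y + 56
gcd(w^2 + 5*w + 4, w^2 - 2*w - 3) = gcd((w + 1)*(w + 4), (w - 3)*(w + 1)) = w + 1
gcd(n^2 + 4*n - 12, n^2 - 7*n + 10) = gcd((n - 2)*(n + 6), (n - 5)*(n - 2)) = n - 2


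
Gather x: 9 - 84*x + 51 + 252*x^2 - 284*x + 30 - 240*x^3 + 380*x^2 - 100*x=-240*x^3 + 632*x^2 - 468*x + 90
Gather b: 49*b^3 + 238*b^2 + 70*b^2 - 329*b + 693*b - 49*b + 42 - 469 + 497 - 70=49*b^3 + 308*b^2 + 315*b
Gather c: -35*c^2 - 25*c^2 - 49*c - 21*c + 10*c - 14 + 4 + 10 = -60*c^2 - 60*c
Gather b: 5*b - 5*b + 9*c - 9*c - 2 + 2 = 0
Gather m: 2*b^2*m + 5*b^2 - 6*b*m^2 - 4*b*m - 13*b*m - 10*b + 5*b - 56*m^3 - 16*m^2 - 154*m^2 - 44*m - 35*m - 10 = 5*b^2 - 5*b - 56*m^3 + m^2*(-6*b - 170) + m*(2*b^2 - 17*b - 79) - 10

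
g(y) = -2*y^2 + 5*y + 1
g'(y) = 5 - 4*y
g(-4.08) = -52.69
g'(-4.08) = 21.32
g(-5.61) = -89.99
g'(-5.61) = 27.44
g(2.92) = -1.45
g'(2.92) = -6.68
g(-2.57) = -25.06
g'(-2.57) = 15.28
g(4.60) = -18.32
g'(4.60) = -13.40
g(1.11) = 4.09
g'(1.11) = 0.56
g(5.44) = -30.99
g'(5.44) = -16.76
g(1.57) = 3.92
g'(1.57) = -1.28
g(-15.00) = -524.00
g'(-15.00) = 65.00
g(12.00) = -227.00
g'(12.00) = -43.00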